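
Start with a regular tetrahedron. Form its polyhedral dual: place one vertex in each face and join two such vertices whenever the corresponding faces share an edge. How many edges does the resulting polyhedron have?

6

The base solid has V = 4, E = 6, F = 4.
The dual swaps V and F and preserves E: V′ = F = 4, E′ = E = 6, F′ = V = 4.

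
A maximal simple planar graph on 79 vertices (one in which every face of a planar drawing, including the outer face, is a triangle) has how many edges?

231

In a plane triangulation 3F = 2E and V − E + F = 2, so E = 3V − 6 = 3·79 − 6 = 231.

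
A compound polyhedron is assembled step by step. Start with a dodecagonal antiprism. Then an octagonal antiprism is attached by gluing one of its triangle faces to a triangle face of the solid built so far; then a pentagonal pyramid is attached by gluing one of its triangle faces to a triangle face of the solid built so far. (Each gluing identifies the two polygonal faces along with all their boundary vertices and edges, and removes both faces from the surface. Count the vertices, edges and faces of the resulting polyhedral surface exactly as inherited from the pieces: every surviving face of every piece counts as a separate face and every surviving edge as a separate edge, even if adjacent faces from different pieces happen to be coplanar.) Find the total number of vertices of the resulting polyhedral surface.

A dodecagonal antiprism: V=24, E=48, F=26.
Attach an octagonal antiprism (V=16, E=32, F=18) along a 3-gon: merge 3 vertices and 3 edges, delete both glued faces → V=37, E=77, F=42.
Attach a pentagonal pyramid (V=6, E=10, F=6) along a 3-gon: merge 3 vertices and 3 edges, delete both glued faces → V=40, E=84, F=46.
Check: V − E + F = 40 − 84 + 46 = 2.

40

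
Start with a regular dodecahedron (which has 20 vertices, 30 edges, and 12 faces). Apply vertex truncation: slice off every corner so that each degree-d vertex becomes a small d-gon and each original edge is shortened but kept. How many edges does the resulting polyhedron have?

90

Truncation replaces each original edge-end by a new vertex, so V′ = 2E = 60.
Each original edge survives, and each old vertex of degree d contributes d new edges; summing degrees gives Σd = 2E, so E′ = E + 2E = 3E = 90.
Each original face survives and each original vertex becomes one new face: F′ = F + V = 32.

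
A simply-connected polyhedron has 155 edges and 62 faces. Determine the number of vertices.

Here V − E + F = 2.
V = 2 + E − F = 2 + 155 − 62 = 95.

95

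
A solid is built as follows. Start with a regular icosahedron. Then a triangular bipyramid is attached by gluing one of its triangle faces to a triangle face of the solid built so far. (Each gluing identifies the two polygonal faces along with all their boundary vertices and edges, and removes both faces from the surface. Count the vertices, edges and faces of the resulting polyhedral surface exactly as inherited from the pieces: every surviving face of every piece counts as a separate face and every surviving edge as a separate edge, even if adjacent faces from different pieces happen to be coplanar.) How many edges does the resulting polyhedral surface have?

A regular icosahedron: V=12, E=30, F=20.
Attach a triangular bipyramid (V=5, E=9, F=6) along a 3-gon: merge 3 vertices and 3 edges, delete both glued faces → V=14, E=36, F=24.
Check: V − E + F = 14 − 36 + 24 = 2.

36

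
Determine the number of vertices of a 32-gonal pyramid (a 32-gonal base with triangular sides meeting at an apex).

A pyramid on an n-gon base has one n-gon and n triangles: V = 32 + 1 = 33, E = 2·32 = 64, F = 32 + 1 = 33.

33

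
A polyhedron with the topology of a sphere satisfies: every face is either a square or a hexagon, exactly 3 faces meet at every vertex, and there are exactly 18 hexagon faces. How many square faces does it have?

6

Let x be the number of squares; then F = 18 + x.
Edge–face incidences: 2E = 6·18 + 4·x = 108 + 4x.
Every vertex has degree 3, so 3V = 2E.
Euler: V − E + F = 2 ⇒ (2E)/3 − E + (18 + x) = 2.
Multiply by 6: 2·(2E) − 3·(2E) + 6·(18 + x) = 12, i.e. 108 + 6x − (108 + 4x) = 12.
Collecting terms: 2x = 12, so x = 6.
Then 2E = 108 + 4·6 = 132, so E = 66, V = 2E/3 = 44, F = 18 + 6 = 24.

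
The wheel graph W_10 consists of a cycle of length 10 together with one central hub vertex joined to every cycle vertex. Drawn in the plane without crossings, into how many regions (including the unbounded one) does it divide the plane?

11

W_10 has V = 10 + 1 = 11 vertices and E = 2·10 = 20 edges.
By Euler's formula F = 2 − V + E = 2 − 11 + 20 = 11.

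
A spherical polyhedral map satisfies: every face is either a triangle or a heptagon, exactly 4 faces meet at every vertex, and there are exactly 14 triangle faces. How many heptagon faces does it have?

2

Let x be the number of heptagons; then F = 14 + x.
Edge–face incidences: 2E = 3·14 + 7·x = 42 + 7x.
Every vertex has degree 4, so 4V = 2E.
Euler: V − E + F = 2 ⇒ (2E)/4 − E + (14 + x) = 2.
Multiply by 8: 2·(2E) − 4·(2E) + 8·(14 + x) = 16, i.e. 112 + 8x − 2·(42 + 7x) = 16.
Collecting terms: −6x + 28 = 16, so −6x = −12, so x = 2.
Then 2E = 42 + 7·2 = 56, so E = 28, V = 2E/4 = 14, F = 14 + 2 = 16.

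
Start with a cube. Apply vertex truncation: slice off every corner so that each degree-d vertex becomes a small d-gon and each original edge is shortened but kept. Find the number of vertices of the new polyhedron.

The base solid has V = 8, E = 12, F = 6.
Truncation replaces each original edge-end by a new vertex, so V′ = 2E = 24.
Each original edge survives, and each old vertex of degree d contributes d new edges; summing degrees gives Σd = 2E, so E′ = E + 2E = 3E = 36.
Each original face survives and each original vertex becomes one new face: F′ = F + V = 14.

24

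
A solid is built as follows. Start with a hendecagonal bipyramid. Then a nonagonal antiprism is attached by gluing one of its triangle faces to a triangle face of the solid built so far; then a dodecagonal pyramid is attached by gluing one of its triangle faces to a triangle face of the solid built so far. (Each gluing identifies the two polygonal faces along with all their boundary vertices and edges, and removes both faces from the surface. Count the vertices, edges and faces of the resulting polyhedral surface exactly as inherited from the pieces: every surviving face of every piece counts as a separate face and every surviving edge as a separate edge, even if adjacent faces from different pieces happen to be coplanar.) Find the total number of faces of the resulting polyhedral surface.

A hendecagonal bipyramid: V=13, E=33, F=22.
Attach a nonagonal antiprism (V=18, E=36, F=20) along a 3-gon: merge 3 vertices and 3 edges, delete both glued faces → V=28, E=66, F=40.
Attach a dodecagonal pyramid (V=13, E=24, F=13) along a 3-gon: merge 3 vertices and 3 edges, delete both glued faces → V=38, E=87, F=51.
Check: V − E + F = 38 − 87 + 51 = 2.

51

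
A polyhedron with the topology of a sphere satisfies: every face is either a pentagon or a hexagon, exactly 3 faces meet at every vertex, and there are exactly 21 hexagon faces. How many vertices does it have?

Let x be the number of pentagons; then F = 21 + x.
Edge–face incidences: 2E = 6·21 + 5·x = 126 + 5x.
Every vertex has degree 3, so 3V = 2E.
Euler: V − E + F = 2 ⇒ (2E)/3 − E + (21 + x) = 2.
Multiply by 6: 2·(2E) − 3·(2E) + 6·(21 + x) = 12, i.e. 126 + 6x − (126 + 5x) = 12.
Collecting terms: x = 12.
Then 2E = 126 + 5·12 = 186, so E = 93, V = 2E/3 = 62, F = 21 + 12 = 33.

62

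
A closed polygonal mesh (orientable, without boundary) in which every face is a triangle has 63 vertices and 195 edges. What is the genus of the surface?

2

Every face is a triangle and each edge borders two faces, so 3F = 2·195, giving F = 130.
χ = V − E + F = 63 − 195 + 130 = -2.
For a closed orientable surface χ = 2 − 2g, so g = (2 − (-2))/2 = 2.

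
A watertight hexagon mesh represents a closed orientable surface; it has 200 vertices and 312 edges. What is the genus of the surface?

Every face is a hexagon and each edge borders two faces, so 6F = 2·312, giving F = 104.
χ = V − E + F = 200 − 312 + 104 = -8.
For a closed orientable surface χ = 2 − 2g, so g = (2 − (-8))/2 = 5.

5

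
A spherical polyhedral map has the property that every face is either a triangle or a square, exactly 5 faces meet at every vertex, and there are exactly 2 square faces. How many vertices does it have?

16

Let x be the number of triangles; then F = 2 + x.
Edge–face incidences: 2E = 4·2 + 3·x = 8 + 3x.
Every vertex has degree 5, so 5V = 2E.
Euler: V − E + F = 2 ⇒ (2E)/5 − E + (2 + x) = 2.
Multiply by 10: 2·(2E) − 5·(2E) + 10·(2 + x) = 20, i.e. 20 + 10x − 3·(8 + 3x) = 20.
Collecting terms: x − 4 = 20, so x = 24.
Then 2E = 8 + 3·24 = 80, so E = 40, V = 2E/5 = 16, F = 2 + 24 = 26.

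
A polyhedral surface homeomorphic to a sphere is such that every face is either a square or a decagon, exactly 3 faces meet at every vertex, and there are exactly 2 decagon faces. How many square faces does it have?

Let x be the number of squares; then F = 2 + x.
Edge–face incidences: 2E = 10·2 + 4·x = 20 + 4x.
Every vertex has degree 3, so 3V = 2E.
Euler: V − E + F = 2 ⇒ (2E)/3 − E + (2 + x) = 2.
Multiply by 6: 2·(2E) − 3·(2E) + 6·(2 + x) = 12, i.e. 12 + 6x − (20 + 4x) = 12.
Collecting terms: 2x − 8 = 12, so 2x = 20, so x = 10.
Then 2E = 20 + 4·10 = 60, so E = 30, V = 2E/3 = 20, F = 2 + 10 = 12.

10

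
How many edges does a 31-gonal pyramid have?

A pyramid on an n-gon base has one n-gon and n triangles: V = 31 + 1 = 32, E = 2·31 = 62, F = 31 + 1 = 32.
Check: V − E + F = 32 − 62 + 32 = 2.

62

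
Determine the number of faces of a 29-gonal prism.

31

A prism on an n-gon has two n-gon bases and n rectangular sides: V = 2·29 = 58, E = 3·29 = 87, F = 29 + 2 = 31.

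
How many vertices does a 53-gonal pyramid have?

A pyramid on an n-gon base has one n-gon and n triangles: V = 53 + 1 = 54, E = 2·53 = 106, F = 53 + 1 = 54.

54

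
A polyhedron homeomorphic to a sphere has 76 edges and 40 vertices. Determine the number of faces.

Here V − E + F = 2.
F = 2 − V + E = 2 − 40 + 76 = 38.

38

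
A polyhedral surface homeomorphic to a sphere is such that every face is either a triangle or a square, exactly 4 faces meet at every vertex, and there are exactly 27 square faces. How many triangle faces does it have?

8

Let x be the number of triangles; then F = 27 + x.
Edge–face incidences: 2E = 4·27 + 3·x = 108 + 3x.
Every vertex has degree 4, so 4V = 2E.
Euler: V − E + F = 2 ⇒ (2E)/4 − E + (27 + x) = 2.
Multiply by 8: 2·(2E) − 4·(2E) + 8·(27 + x) = 16, i.e. 216 + 8x − 2·(108 + 3x) = 16.
Collecting terms: 2x = 16, so x = 8.
Then 2E = 108 + 3·8 = 132, so E = 66, V = 2E/4 = 33, F = 27 + 8 = 35.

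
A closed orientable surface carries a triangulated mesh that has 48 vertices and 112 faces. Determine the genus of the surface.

5

Every face is a triangle, so 2E = 3·112 = 336, giving E = 168.
χ = V − E + F = 48 − 168 + 112 = -8.
For a closed orientable surface χ = 2 − 2g, so g = (2 − (-8))/2 = 5.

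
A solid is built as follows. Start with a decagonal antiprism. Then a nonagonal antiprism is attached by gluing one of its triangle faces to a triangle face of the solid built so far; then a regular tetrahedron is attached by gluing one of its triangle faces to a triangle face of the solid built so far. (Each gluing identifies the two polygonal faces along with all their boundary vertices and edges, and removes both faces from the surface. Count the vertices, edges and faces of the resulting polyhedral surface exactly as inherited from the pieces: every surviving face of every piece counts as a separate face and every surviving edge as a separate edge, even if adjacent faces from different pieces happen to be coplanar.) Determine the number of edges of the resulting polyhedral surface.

76

A decagonal antiprism: V=20, E=40, F=22.
Attach a nonagonal antiprism (V=18, E=36, F=20) along a 3-gon: merge 3 vertices and 3 edges, delete both glued faces → V=35, E=73, F=40.
Attach a regular tetrahedron (V=4, E=6, F=4) along a 3-gon: merge 3 vertices and 3 edges, delete both glued faces → V=36, E=76, F=42.
Check: V − E + F = 36 − 76 + 42 = 2.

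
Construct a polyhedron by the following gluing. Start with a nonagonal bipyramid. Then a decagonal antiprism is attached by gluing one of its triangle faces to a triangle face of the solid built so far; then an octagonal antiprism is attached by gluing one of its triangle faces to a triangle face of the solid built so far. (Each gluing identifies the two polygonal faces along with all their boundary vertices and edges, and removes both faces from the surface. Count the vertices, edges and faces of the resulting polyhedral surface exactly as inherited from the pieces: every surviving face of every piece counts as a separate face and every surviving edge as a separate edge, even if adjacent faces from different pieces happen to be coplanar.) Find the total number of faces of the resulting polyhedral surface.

A nonagonal bipyramid: V=11, E=27, F=18.
Attach a decagonal antiprism (V=20, E=40, F=22) along a 3-gon: merge 3 vertices and 3 edges, delete both glued faces → V=28, E=64, F=38.
Attach an octagonal antiprism (V=16, E=32, F=18) along a 3-gon: merge 3 vertices and 3 edges, delete both glued faces → V=41, E=93, F=54.
Check: V − E + F = 41 − 93 + 54 = 2.

54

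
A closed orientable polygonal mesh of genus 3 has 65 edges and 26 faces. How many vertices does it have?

35

For a closed orientable surface of genus 3, χ = 2 − 2·3 = -4.
V = -4 + E − F = -4 + 65 − 26 = 35.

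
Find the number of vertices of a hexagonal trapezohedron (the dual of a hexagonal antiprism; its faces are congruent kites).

The n-trapezohedron (dual of the n-antiprism) has V = 2·6 + 2 = 14, E = 4·6 = 24, F = 2·6 = 12.
Check: V − E + F = 14 − 24 + 12 = 2.

14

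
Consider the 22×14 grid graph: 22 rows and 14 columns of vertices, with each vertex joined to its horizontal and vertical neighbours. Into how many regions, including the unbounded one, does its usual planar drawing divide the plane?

274

The grid has V = 22·14 = 308 vertices and E = 22·13 + 14·21 = 580 edges.
F = 2 − V + E = 2 − 308 + 580 = 274.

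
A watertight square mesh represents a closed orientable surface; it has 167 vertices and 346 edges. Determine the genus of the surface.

Every face is a square and each edge borders two faces, so 4F = 2·346, giving F = 173.
χ = V − E + F = 167 − 346 + 173 = -6.
For a closed orientable surface χ = 2 − 2g, so g = (2 − (-6))/2 = 4.

4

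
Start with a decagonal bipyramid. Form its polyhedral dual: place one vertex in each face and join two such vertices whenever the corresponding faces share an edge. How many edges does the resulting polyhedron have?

30

The base solid has V = 12, E = 30, F = 20.
The dual swaps V and F and preserves E: V′ = F = 20, E′ = E = 30, F′ = V = 12.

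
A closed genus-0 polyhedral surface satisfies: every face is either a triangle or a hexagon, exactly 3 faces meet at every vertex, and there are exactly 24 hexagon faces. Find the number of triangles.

Let x be the number of triangles; then F = 24 + x.
Edge–face incidences: 2E = 6·24 + 3·x = 144 + 3x.
Every vertex has degree 3, so 3V = 2E.
Euler: V − E + F = 2 ⇒ (2E)/3 − E + (24 + x) = 2.
Multiply by 6: 2·(2E) − 3·(2E) + 6·(24 + x) = 12, i.e. 144 + 6x − (144 + 3x) = 12.
Collecting terms: 3x = 12, so x = 4.
Then 2E = 144 + 3·4 = 156, so E = 78, V = 2E/3 = 52, F = 24 + 4 = 28.

4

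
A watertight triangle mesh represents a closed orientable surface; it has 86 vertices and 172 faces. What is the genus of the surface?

Every face is a triangle, so 2E = 3·172 = 516, giving E = 258.
χ = V − E + F = 86 − 258 + 172 = 0.
For a closed orientable surface χ = 2 − 2g, so g = (2 − (0))/2 = 1.

1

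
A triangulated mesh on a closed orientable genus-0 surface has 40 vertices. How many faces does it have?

76

χ = 2 − 2·0 = 2, and every face is a triangle so 3F = 2E.
V − E + F = 2 with E = 3F/2 gives 40 − (3/2 − 1)·F = 2, so F = 76 and E = 114.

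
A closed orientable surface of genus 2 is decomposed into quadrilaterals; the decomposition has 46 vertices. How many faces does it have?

χ = 2 − 2·2 = -2, and every face is a square so 4F = 2E.
V − E + F = -2 with E = 4F/2 gives 46 − (4/2 − 1)·F = -2, so F = 48 and E = 96.

48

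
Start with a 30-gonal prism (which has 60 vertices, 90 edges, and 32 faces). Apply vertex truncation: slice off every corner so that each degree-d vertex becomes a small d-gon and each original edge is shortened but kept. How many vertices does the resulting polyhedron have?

180

Truncation replaces each original edge-end by a new vertex, so V′ = 2E = 180.
Each original edge survives, and each old vertex of degree d contributes d new edges; summing degrees gives Σd = 2E, so E′ = E + 2E = 3E = 270.
Each original face survives and each original vertex becomes one new face: F′ = F + V = 92.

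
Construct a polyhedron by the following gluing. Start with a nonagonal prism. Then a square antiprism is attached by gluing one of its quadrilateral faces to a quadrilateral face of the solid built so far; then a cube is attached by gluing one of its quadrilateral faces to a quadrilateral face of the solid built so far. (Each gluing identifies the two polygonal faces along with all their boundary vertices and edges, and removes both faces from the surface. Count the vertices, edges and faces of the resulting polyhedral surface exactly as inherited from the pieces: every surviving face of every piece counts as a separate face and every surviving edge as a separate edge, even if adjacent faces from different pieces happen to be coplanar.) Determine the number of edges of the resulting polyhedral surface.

47

A nonagonal prism: V=18, E=27, F=11.
Attach a square antiprism (V=8, E=16, F=10) along a 4-gon: merge 4 vertices and 4 edges, delete both glued faces → V=22, E=39, F=19.
Attach a cube (V=8, E=12, F=6) along a 4-gon: merge 4 vertices and 4 edges, delete both glued faces → V=26, E=47, F=23.
Check: V − E + F = 26 − 47 + 23 = 2.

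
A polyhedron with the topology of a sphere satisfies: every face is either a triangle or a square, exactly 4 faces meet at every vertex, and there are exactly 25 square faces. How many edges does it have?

62

Let x be the number of triangles; then F = 25 + x.
Edge–face incidences: 2E = 4·25 + 3·x = 100 + 3x.
Every vertex has degree 4, so 4V = 2E.
Euler: V − E + F = 2 ⇒ (2E)/4 − E + (25 + x) = 2.
Multiply by 8: 2·(2E) − 4·(2E) + 8·(25 + x) = 16, i.e. 200 + 8x − 2·(100 + 3x) = 16.
Collecting terms: 2x = 16, so x = 8.
Then 2E = 100 + 3·8 = 124, so E = 62, V = 2E/4 = 31, F = 25 + 8 = 33.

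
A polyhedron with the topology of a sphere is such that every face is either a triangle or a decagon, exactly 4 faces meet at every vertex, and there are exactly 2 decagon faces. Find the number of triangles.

Let x be the number of triangles; then F = 2 + x.
Edge–face incidences: 2E = 10·2 + 3·x = 20 + 3x.
Every vertex has degree 4, so 4V = 2E.
Euler: V − E + F = 2 ⇒ (2E)/4 − E + (2 + x) = 2.
Multiply by 8: 2·(2E) − 4·(2E) + 8·(2 + x) = 16, i.e. 16 + 8x − 2·(20 + 3x) = 16.
Collecting terms: 2x − 24 = 16, so 2x = 40, so x = 20.
Then 2E = 20 + 3·20 = 80, so E = 40, V = 2E/4 = 20, F = 2 + 20 = 22.

20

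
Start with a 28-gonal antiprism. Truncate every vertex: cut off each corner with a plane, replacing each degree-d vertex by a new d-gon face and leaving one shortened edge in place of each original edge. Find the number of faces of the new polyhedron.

114

The base solid has V = 56, E = 112, F = 58.
Truncation replaces each original edge-end by a new vertex, so V′ = 2E = 224.
Each original edge survives, and each old vertex of degree d contributes d new edges; summing degrees gives Σd = 2E, so E′ = E + 2E = 3E = 336.
Each original face survives and each original vertex becomes one new face: F′ = F + V = 114.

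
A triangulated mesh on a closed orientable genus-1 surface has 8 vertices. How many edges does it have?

χ = 2 − 2·1 = 0, and every face is a triangle so 3F = 2E.
V − E + F = 0 with E = 3F/2 gives 8 − (3/2 − 1)·F = 0, so F = 16 and E = 24.

24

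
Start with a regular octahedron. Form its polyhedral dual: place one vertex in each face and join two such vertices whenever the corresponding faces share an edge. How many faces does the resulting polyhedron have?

The base solid has V = 6, E = 12, F = 8.
The dual swaps V and F and preserves E: V′ = F = 8, E′ = E = 12, F′ = V = 6.

6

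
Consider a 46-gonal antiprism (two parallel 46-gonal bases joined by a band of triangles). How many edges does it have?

An antiprism on an n-gon has two n-gon caps and 2n triangles: V = 2·46 = 92, E = 4·46 = 184, F = 2·46 + 2 = 94.

184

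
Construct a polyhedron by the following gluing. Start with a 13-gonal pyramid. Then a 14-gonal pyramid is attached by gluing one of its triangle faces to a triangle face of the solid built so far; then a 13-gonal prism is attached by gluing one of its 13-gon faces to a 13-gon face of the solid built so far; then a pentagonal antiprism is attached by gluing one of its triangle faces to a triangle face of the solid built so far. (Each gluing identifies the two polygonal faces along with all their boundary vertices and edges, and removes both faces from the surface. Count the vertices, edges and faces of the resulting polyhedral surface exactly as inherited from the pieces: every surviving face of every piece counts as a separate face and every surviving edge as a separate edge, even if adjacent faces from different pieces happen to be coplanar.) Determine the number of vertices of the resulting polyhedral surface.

46

A 13-gonal pyramid: V=14, E=26, F=14.
Attach a 14-gonal pyramid (V=15, E=28, F=15) along a 3-gon: merge 3 vertices and 3 edges, delete both glued faces → V=26, E=51, F=27.
Attach a 13-gonal prism (V=26, E=39, F=15) along a 13-gon: merge 13 vertices and 13 edges, delete both glued faces → V=39, E=77, F=40.
Attach a pentagonal antiprism (V=10, E=20, F=12) along a 3-gon: merge 3 vertices and 3 edges, delete both glued faces → V=46, E=94, F=50.
Check: V − E + F = 46 − 94 + 50 = 2.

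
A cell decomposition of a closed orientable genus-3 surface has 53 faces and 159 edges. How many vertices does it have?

102

For a closed orientable surface of genus 3, χ = 2 − 2·3 = -4.
V = -4 + E − F = -4 + 159 − 53 = 102.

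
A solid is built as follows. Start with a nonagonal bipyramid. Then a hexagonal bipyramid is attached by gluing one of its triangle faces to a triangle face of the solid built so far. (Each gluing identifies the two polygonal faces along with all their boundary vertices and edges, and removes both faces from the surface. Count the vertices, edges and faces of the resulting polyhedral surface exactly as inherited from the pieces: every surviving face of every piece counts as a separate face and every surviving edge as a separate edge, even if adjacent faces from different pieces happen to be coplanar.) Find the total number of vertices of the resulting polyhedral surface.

16

A nonagonal bipyramid: V=11, E=27, F=18.
Attach a hexagonal bipyramid (V=8, E=18, F=12) along a 3-gon: merge 3 vertices and 3 edges, delete both glued faces → V=16, E=42, F=28.
Check: V − E + F = 16 − 42 + 28 = 2.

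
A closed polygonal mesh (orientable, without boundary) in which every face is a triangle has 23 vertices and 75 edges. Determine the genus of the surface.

Every face is a triangle and each edge borders two faces, so 3F = 2·75, giving F = 50.
χ = V − E + F = 23 − 75 + 50 = -2.
For a closed orientable surface χ = 2 − 2g, so g = (2 − (-2))/2 = 2.

2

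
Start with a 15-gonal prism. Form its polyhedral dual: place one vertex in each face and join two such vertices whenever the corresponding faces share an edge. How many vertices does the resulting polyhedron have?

17

The base solid has V = 30, E = 45, F = 17.
The dual swaps V and F and preserves E: V′ = F = 17, E′ = E = 45, F′ = V = 30.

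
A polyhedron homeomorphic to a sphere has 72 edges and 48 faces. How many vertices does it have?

26

Here V − E + F = 2.
V = 2 + E − F = 2 + 72 − 48 = 26.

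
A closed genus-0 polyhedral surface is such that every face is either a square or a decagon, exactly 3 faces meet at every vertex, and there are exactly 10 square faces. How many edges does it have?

Let x be the number of decagons; then F = 10 + x.
Edge–face incidences: 2E = 4·10 + 10·x = 40 + 10x.
Every vertex has degree 3, so 3V = 2E.
Euler: V − E + F = 2 ⇒ (2E)/3 − E + (10 + x) = 2.
Multiply by 6: 2·(2E) − 3·(2E) + 6·(10 + x) = 12, i.e. 60 + 6x − (40 + 10x) = 12.
Collecting terms: −4x + 20 = 12, so −4x = −8, so x = 2.
Then 2E = 40 + 10·2 = 60, so E = 30, V = 2E/3 = 20, F = 10 + 2 = 12.

30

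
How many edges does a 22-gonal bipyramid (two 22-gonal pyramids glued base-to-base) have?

A bipyramid over an n-gon has 2n triangular faces and n + 2 vertices: V = 22 + 2 = 24, E = 3·22 = 66, F = 2·22 = 44.

66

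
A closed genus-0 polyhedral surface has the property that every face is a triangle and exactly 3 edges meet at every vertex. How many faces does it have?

4

Each face has 3 edges and each edge borders two faces, so 2E = 3F.
Each vertex has degree 3, so 3V = 2E and hence V = 3F/3.
Euler: V − E + F = 2 ⇒ (3F/3) − (3F/2) + F = 2.
Multiply by 6: (6 − 9 + 6)F = 12, i.e. 3F = 12.
So F = 4, E = 3·4/2 = 6, V = 3·4/3 = 4.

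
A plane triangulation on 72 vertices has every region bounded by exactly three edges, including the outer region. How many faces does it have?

In a plane triangulation 3F = 2E and V − E + F = 2, so F = 2V − 4 = 2·72 − 4 = 140.

140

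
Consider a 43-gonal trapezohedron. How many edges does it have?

172

The n-trapezohedron (dual of the n-antiprism) has V = 2·43 + 2 = 88, E = 4·43 = 172, F = 2·43 = 86.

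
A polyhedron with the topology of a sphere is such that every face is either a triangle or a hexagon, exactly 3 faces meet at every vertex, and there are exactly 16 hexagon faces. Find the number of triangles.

4

Let x be the number of triangles; then F = 16 + x.
Edge–face incidences: 2E = 6·16 + 3·x = 96 + 3x.
Every vertex has degree 3, so 3V = 2E.
Euler: V − E + F = 2 ⇒ (2E)/3 − E + (16 + x) = 2.
Multiply by 6: 2·(2E) − 3·(2E) + 6·(16 + x) = 12, i.e. 96 + 6x − (96 + 3x) = 12.
Collecting terms: 3x = 12, so x = 4.
Then 2E = 96 + 3·4 = 108, so E = 54, V = 2E/3 = 36, F = 16 + 4 = 20.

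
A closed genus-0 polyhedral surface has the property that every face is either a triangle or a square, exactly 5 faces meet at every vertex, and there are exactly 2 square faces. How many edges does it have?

40

Let x be the number of triangles; then F = 2 + x.
Edge–face incidences: 2E = 4·2 + 3·x = 8 + 3x.
Every vertex has degree 5, so 5V = 2E.
Euler: V − E + F = 2 ⇒ (2E)/5 − E + (2 + x) = 2.
Multiply by 10: 2·(2E) − 5·(2E) + 10·(2 + x) = 20, i.e. 20 + 10x − 3·(8 + 3x) = 20.
Collecting terms: x − 4 = 20, so x = 24.
Then 2E = 8 + 3·24 = 80, so E = 40, V = 2E/5 = 16, F = 2 + 24 = 26.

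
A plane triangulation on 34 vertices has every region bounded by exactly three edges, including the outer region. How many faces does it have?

In a plane triangulation 3F = 2E and V − E + F = 2, so F = 2V − 4 = 2·34 − 4 = 64.

64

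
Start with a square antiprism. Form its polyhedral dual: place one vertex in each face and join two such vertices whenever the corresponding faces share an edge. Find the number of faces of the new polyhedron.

The base solid has V = 8, E = 16, F = 10.
The dual swaps V and F and preserves E: V′ = F = 10, E′ = E = 16, F′ = V = 8.

8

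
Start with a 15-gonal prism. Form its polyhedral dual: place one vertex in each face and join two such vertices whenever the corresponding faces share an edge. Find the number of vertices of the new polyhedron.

The base solid has V = 30, E = 45, F = 17.
The dual swaps V and F and preserves E: V′ = F = 17, E′ = E = 45, F′ = V = 30.

17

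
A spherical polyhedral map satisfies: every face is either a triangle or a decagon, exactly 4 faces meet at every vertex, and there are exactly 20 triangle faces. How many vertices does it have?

20

Let x be the number of decagons; then F = 20 + x.
Edge–face incidences: 2E = 3·20 + 10·x = 60 + 10x.
Every vertex has degree 4, so 4V = 2E.
Euler: V − E + F = 2 ⇒ (2E)/4 − E + (20 + x) = 2.
Multiply by 8: 2·(2E) − 4·(2E) + 8·(20 + x) = 16, i.e. 160 + 8x − 2·(60 + 10x) = 16.
Collecting terms: −12x + 40 = 16, so −12x = −24, so x = 2.
Then 2E = 60 + 10·2 = 80, so E = 40, V = 2E/4 = 20, F = 20 + 2 = 22.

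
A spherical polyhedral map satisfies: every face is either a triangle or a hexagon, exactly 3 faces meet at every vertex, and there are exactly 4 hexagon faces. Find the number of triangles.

Let x be the number of triangles; then F = 4 + x.
Edge–face incidences: 2E = 6·4 + 3·x = 24 + 3x.
Every vertex has degree 3, so 3V = 2E.
Euler: V − E + F = 2 ⇒ (2E)/3 − E + (4 + x) = 2.
Multiply by 6: 2·(2E) − 3·(2E) + 6·(4 + x) = 12, i.e. 24 + 6x − (24 + 3x) = 12.
Collecting terms: 3x = 12, so x = 4.
Then 2E = 24 + 3·4 = 36, so E = 18, V = 2E/3 = 12, F = 4 + 4 = 8.

4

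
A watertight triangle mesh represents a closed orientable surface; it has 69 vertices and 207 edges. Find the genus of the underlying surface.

1

Every face is a triangle and each edge borders two faces, so 3F = 2·207, giving F = 138.
χ = V − E + F = 69 − 207 + 138 = 0.
For a closed orientable surface χ = 2 − 2g, so g = (2 − (0))/2 = 1.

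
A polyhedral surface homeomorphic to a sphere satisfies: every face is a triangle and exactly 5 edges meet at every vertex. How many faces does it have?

20

Each face has 3 edges and each edge borders two faces, so 2E = 3F.
Each vertex has degree 5, so 5V = 2E and hence V = 3F/5.
Euler: V − E + F = 2 ⇒ (3F/5) − (3F/2) + F = 2.
Multiply by 10: (6 − 15 + 10)F = 20, i.e. 1F = 20.
So F = 20, E = 3·20/2 = 30, V = 3·20/5 = 12.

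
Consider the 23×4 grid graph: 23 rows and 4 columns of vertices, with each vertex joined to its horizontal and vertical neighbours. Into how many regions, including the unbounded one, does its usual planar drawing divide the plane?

67

The grid has V = 23·4 = 92 vertices and E = 23·3 + 4·22 = 157 edges.
F = 2 − V + E = 2 − 92 + 157 = 67.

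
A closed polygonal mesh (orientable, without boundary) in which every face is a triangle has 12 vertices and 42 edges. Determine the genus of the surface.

Every face is a triangle and each edge borders two faces, so 3F = 2·42, giving F = 28.
χ = V − E + F = 12 − 42 + 28 = -2.
For a closed orientable surface χ = 2 − 2g, so g = (2 − (-2))/2 = 2.

2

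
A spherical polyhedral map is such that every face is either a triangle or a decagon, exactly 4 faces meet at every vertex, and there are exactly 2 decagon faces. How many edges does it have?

40

Let x be the number of triangles; then F = 2 + x.
Edge–face incidences: 2E = 10·2 + 3·x = 20 + 3x.
Every vertex has degree 4, so 4V = 2E.
Euler: V − E + F = 2 ⇒ (2E)/4 − E + (2 + x) = 2.
Multiply by 8: 2·(2E) − 4·(2E) + 8·(2 + x) = 16, i.e. 16 + 8x − 2·(20 + 3x) = 16.
Collecting terms: 2x − 24 = 16, so 2x = 40, so x = 20.
Then 2E = 20 + 3·20 = 80, so E = 40, V = 2E/4 = 20, F = 2 + 20 = 22.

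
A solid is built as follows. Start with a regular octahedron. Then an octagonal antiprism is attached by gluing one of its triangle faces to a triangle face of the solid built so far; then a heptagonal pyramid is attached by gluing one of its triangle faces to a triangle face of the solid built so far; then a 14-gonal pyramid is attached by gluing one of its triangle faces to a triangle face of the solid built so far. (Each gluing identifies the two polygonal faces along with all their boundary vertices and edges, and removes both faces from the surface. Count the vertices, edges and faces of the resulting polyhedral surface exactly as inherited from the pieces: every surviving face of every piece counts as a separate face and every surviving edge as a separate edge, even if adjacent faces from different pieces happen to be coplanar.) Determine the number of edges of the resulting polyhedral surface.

77

A regular octahedron: V=6, E=12, F=8.
Attach an octagonal antiprism (V=16, E=32, F=18) along a 3-gon: merge 3 vertices and 3 edges, delete both glued faces → V=19, E=41, F=24.
Attach a heptagonal pyramid (V=8, E=14, F=8) along a 3-gon: merge 3 vertices and 3 edges, delete both glued faces → V=24, E=52, F=30.
Attach a 14-gonal pyramid (V=15, E=28, F=15) along a 3-gon: merge 3 vertices and 3 edges, delete both glued faces → V=36, E=77, F=43.
Check: V − E + F = 36 − 77 + 43 = 2.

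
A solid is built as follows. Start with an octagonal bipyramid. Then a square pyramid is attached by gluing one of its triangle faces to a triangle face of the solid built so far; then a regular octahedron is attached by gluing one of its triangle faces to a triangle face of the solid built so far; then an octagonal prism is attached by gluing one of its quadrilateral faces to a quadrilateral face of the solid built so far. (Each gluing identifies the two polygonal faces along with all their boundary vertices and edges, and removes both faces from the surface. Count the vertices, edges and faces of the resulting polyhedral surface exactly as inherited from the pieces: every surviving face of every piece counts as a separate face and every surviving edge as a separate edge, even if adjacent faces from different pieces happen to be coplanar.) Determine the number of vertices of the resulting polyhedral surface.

27

An octagonal bipyramid: V=10, E=24, F=16.
Attach a square pyramid (V=5, E=8, F=5) along a 3-gon: merge 3 vertices and 3 edges, delete both glued faces → V=12, E=29, F=19.
Attach a regular octahedron (V=6, E=12, F=8) along a 3-gon: merge 3 vertices and 3 edges, delete both glued faces → V=15, E=38, F=25.
Attach an octagonal prism (V=16, E=24, F=10) along a 4-gon: merge 4 vertices and 4 edges, delete both glued faces → V=27, E=58, F=33.
Check: V − E + F = 27 − 58 + 33 = 2.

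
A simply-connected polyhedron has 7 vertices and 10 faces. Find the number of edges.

15

Here V − E + F = 2.
E = V + F − (2) = 7 + 10 − (2) = 15.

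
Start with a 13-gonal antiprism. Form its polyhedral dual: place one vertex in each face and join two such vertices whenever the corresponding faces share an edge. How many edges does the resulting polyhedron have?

52

The base solid has V = 26, E = 52, F = 28.
The dual swaps V and F and preserves E: V′ = F = 28, E′ = E = 52, F′ = V = 26.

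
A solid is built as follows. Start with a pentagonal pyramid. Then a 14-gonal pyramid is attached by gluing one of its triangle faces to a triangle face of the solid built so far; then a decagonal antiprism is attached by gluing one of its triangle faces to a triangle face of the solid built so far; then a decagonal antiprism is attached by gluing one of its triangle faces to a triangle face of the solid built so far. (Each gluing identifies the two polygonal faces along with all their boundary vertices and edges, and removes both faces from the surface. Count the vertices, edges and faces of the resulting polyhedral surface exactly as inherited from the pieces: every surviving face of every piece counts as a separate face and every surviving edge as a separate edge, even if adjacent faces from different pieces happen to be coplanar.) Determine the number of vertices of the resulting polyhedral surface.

A pentagonal pyramid: V=6, E=10, F=6.
Attach a 14-gonal pyramid (V=15, E=28, F=15) along a 3-gon: merge 3 vertices and 3 edges, delete both glued faces → V=18, E=35, F=19.
Attach a decagonal antiprism (V=20, E=40, F=22) along a 3-gon: merge 3 vertices and 3 edges, delete both glued faces → V=35, E=72, F=39.
Attach a decagonal antiprism (V=20, E=40, F=22) along a 3-gon: merge 3 vertices and 3 edges, delete both glued faces → V=52, E=109, F=59.
Check: V − E + F = 52 − 109 + 59 = 2.

52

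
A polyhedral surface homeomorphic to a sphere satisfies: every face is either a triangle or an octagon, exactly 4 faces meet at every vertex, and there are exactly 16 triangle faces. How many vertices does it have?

16

Let x be the number of octagons; then F = 16 + x.
Edge–face incidences: 2E = 3·16 + 8·x = 48 + 8x.
Every vertex has degree 4, so 4V = 2E.
Euler: V − E + F = 2 ⇒ (2E)/4 − E + (16 + x) = 2.
Multiply by 8: 2·(2E) − 4·(2E) + 8·(16 + x) = 16, i.e. 128 + 8x − 2·(48 + 8x) = 16.
Collecting terms: −8x + 32 = 16, so −8x = −16, so x = 2.
Then 2E = 48 + 8·2 = 64, so E = 32, V = 2E/4 = 16, F = 16 + 2 = 18.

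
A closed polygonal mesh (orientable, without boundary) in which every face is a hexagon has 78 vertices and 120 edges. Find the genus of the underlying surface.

2

Every face is a hexagon and each edge borders two faces, so 6F = 2·120, giving F = 40.
χ = V − E + F = 78 − 120 + 40 = -2.
For a closed orientable surface χ = 2 − 2g, so g = (2 − (-2))/2 = 2.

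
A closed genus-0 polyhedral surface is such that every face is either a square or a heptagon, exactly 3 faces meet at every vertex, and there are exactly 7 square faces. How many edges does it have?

21

Let x be the number of heptagons; then F = 7 + x.
Edge–face incidences: 2E = 4·7 + 7·x = 28 + 7x.
Every vertex has degree 3, so 3V = 2E.
Euler: V − E + F = 2 ⇒ (2E)/3 − E + (7 + x) = 2.
Multiply by 6: 2·(2E) − 3·(2E) + 6·(7 + x) = 12, i.e. 42 + 6x − (28 + 7x) = 12.
Collecting terms: −x + 14 = 12, so −x = −2, so x = 2.
Then 2E = 28 + 7·2 = 42, so E = 21, V = 2E/3 = 14, F = 7 + 2 = 9.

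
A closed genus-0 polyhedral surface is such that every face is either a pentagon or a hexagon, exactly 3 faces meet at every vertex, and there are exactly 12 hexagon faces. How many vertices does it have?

44

Let x be the number of pentagons; then F = 12 + x.
Edge–face incidences: 2E = 6·12 + 5·x = 72 + 5x.
Every vertex has degree 3, so 3V = 2E.
Euler: V − E + F = 2 ⇒ (2E)/3 − E + (12 + x) = 2.
Multiply by 6: 2·(2E) − 3·(2E) + 6·(12 + x) = 12, i.e. 72 + 6x − (72 + 5x) = 12.
Collecting terms: x = 12.
Then 2E = 72 + 5·12 = 132, so E = 66, V = 2E/3 = 44, F = 12 + 12 = 24.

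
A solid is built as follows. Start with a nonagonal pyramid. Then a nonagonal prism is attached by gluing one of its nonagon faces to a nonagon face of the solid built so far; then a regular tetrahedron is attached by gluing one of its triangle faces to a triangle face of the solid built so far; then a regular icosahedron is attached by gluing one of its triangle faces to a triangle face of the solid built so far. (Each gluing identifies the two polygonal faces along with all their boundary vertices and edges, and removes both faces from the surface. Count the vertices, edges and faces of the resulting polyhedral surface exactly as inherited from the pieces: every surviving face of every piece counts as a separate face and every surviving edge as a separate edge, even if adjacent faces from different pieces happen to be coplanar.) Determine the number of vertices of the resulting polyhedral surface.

A nonagonal pyramid: V=10, E=18, F=10.
Attach a nonagonal prism (V=18, E=27, F=11) along a 9-gon: merge 9 vertices and 9 edges, delete both glued faces → V=19, E=36, F=19.
Attach a regular tetrahedron (V=4, E=6, F=4) along a 3-gon: merge 3 vertices and 3 edges, delete both glued faces → V=20, E=39, F=21.
Attach a regular icosahedron (V=12, E=30, F=20) along a 3-gon: merge 3 vertices and 3 edges, delete both glued faces → V=29, E=66, F=39.
Check: V − E + F = 29 − 66 + 39 = 2.

29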